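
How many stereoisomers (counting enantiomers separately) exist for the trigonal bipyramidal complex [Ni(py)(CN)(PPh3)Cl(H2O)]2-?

A trigonal bipyramid has two axial and three equatorial sites, which are chemically inequivalent.
Exhaustive case analysis gives 10 geometric isomers.
Of these, 10 lack any improper symmetry element and so occur as enantiomeric pairs, giving 10 + 10 = 20 stereoisomers in total.

20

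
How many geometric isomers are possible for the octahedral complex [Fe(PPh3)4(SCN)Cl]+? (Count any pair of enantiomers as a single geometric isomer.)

The distinct arrangements are (2 in all): SCN and Cl mutually cis; SCN and Cl mutually trans.

2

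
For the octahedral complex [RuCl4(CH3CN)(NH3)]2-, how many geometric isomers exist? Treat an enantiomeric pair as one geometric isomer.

In an octahedral complex each vertex has one trans partner and four cis neighbours.
Systematic placement gives 2 geometric isomers: CH3CN and NH3 mutually cis; CH3CN and NH3 mutually trans.

2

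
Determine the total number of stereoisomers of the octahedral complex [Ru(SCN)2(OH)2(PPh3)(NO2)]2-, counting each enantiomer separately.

8

The six octahedral sites form three mutually perpendicular trans pairs.
Systematic placement gives 6 geometric isomers: SCN trans, OH cis; SCN cis, OH cis (3 arrangements, 2 chiral); SCN trans, OH trans; SCN cis, OH trans.
Of these, 2 lack any improper symmetry element and so occur as enantiomeric pairs, giving 6 + 2 = 8 stereoisomers in total.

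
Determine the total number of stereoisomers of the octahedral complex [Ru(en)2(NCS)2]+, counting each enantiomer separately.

3

An octahedron has six vertices in three trans pairs; every non-trans pair is cis.
Each en is bidentate and must span two cis positions.
There are 2 geometric isomers: NCS trans; NCS cis (chiral).
One of these lacks any improper symmetry element and so occurs as an enantiomeric pair, giving 2 + 1 = 3 stereoisomers in total.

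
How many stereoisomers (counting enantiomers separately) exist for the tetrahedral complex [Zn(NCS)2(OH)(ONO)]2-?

1

Only one geometric arrangement is possible.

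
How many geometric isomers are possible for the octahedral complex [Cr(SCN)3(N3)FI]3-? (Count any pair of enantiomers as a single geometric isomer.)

An octahedron has six vertices in three trans pairs; every non-trans pair is cis.
The distinct arrangements are (4 in all): SCN mer (3 arrangements); SCN fac (chiral).

4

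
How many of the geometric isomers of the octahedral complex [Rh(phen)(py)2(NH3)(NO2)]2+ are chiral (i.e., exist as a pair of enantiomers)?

2

An octahedron has six vertices in three trans pairs; every non-trans pair is cis.
Each phen is bidentate and must span two cis positions.
Systematic placement gives 4 geometric isomers: py cis (3 arrangements, 2 chiral); py trans.
Of these, 2 lack any improper symmetry element and so occur as enantiomeric pairs, giving 4 + 2 = 6 stereoisomers in total.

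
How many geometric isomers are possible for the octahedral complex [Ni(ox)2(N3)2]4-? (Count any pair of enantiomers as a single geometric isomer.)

2

In an octahedral complex each vertex has one trans partner and four cis neighbours.
Each ox is bidentate and must span two cis positions.
There are 2 geometric isomers: N3 trans; N3 cis (chiral).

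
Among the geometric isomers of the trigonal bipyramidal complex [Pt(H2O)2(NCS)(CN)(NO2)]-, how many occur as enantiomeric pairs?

3

Systematic enumeration (placing each ligand type in turn and discarding arrangements equivalent by rotation or reflection) gives 7 geometric isomers.
Of these, 3 lack any improper symmetry element and so occur as enantiomeric pairs, giving 7 + 3 = 10 stereoisomers in total.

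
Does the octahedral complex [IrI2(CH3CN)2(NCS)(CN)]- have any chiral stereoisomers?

yes

The six octahedral sites form three mutually perpendicular trans pairs.
The distinct arrangements are (6 in all): I cis, CH3CN trans; I trans, CH3CN trans; I cis, CH3CN cis (3 arrangements, 2 chiral); I trans, CH3CN cis.
Of these, 2 lack any improper symmetry element and so occur as enantiomeric pairs, giving 6 + 2 = 8 stereoisomers in total.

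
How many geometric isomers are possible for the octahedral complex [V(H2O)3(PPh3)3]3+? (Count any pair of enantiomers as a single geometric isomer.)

2

The six octahedral sites form three mutually perpendicular trans pairs.
Systematic placement gives 2 geometric isomers: H2O mer; H2O fac.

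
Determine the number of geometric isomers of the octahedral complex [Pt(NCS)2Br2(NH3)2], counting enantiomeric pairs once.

The six octahedral sites form three mutually perpendicular trans pairs.
Working through the distinct placements yields 5 geometric isomers: NCS trans, Br trans, NH3 trans; NCS cis, Br trans, NH3 cis; NCS cis, Br cis, NH3 trans; NCS cis, Br cis, NH3 cis (chiral); NCS trans, Br cis, NH3 cis.

5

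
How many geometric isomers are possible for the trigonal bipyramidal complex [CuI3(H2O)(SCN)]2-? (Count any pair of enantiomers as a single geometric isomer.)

4

In a trigonal bipyramid the two axial positions differ from the three equatorial ones.
There are 4 geometric isomers: H2O axial, SCN equatorial; H2O axial, SCN axial; H2O equatorial, SCN equatorial; H2O equatorial, SCN axial.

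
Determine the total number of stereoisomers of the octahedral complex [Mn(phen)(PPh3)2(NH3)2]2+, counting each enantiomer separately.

An octahedron has six vertices in three trans pairs; every non-trans pair is cis.
Each phen is bidentate and must span two cis positions.
Systematic placement gives 3 geometric isomers: PPh3 cis, NH3 trans; PPh3 cis, NH3 cis (chiral); PPh3 trans, NH3 cis.
One of these lacks any improper symmetry element and so occurs as an enantiomeric pair, giving 3 + 1 = 4 stereoisomers in total.

4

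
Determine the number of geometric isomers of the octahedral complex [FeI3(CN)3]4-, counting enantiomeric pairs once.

2

The six octahedral sites form three mutually perpendicular trans pairs.
Systematic placement gives 2 geometric isomers: I mer; I fac.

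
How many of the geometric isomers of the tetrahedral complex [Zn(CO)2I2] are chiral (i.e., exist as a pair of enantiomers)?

0

In a tetrahedral complex all four positions are equivalent and every pair of ligands is adjacent — there is no cis/trans distinction.
Only one geometric arrangement is possible.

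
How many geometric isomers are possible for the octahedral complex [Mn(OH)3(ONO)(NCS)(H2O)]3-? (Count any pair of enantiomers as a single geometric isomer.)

4

The distinct arrangements are (4 in all): OH mer (3 arrangements); OH fac (chiral).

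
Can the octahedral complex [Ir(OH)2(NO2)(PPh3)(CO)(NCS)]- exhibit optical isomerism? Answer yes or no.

yes

An octahedron has six vertices in three trans pairs; every non-trans pair is cis.
Systematic enumeration (placing each ligand type in turn and discarding arrangements equivalent by rotation or reflection) gives 9 geometric isomers.
Of these, 6 lack any improper symmetry element and so occur as enantiomeric pairs, giving 9 + 6 = 15 stereoisomers in total.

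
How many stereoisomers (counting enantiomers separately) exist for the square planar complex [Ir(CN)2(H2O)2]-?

In a square planar complex each vertex has one trans partner and two cis neighbours.
Systematic placement gives 2 geometric isomers: CN cis; CN trans.
Each arrangement has an internal mirror plane or centre of symmetry, so none is chiral.

2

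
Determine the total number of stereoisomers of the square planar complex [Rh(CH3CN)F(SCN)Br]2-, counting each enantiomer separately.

3

In a square planar complex each vertex has one trans partner and two cis neighbours.
There are 3 geometric isomers: (Br/F trans, CH3CN/SCN trans); (Br/SCN trans, CH3CN/F trans); (Br/CH3CN trans, F/SCN trans).
Each arrangement has an internal mirror plane or centre of symmetry, so none is chiral.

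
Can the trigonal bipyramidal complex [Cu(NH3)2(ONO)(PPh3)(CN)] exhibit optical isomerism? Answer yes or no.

yes

Systematic enumeration (placing each ligand type in turn and discarding arrangements equivalent by rotation or reflection) gives 7 geometric isomers.
Of these, 3 lack any improper symmetry element and so occur as enantiomeric pairs, giving 7 + 3 = 10 stereoisomers in total.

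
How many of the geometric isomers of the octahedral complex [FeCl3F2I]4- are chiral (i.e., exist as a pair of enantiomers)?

The six octahedral sites form three mutually perpendicular trans pairs.
Working through the distinct placements yields 3 geometric isomers: Cl mer, F cis; Cl mer, F trans; Cl fac, F cis.
Each arrangement has an internal mirror plane or centre of symmetry, so none is chiral.

0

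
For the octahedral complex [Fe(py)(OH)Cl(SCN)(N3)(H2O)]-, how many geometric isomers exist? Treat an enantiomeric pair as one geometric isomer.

The six octahedral sites form three mutually perpendicular trans pairs.
Exhaustive case analysis gives 15 geometric isomers.

15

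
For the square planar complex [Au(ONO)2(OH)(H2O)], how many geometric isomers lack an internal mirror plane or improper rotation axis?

0

In a square planar complex each vertex has one trans partner and two cis neighbours.
Systematic placement gives 2 geometric isomers: ONO cis; ONO trans.
Each arrangement has an internal mirror plane or centre of symmetry, so none is chiral.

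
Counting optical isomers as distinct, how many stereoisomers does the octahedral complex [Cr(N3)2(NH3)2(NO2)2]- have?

6

In an octahedral complex each vertex has one trans partner and four cis neighbours.
Systematic placement gives 5 geometric isomers: N3 trans, NH3 trans, NO2 trans; N3 trans, NH3 cis, NO2 cis; N3 cis, NH3 cis, NO2 trans; N3 cis, NH3 cis, NO2 cis (chiral); N3 cis, NH3 trans, NO2 cis.
One of these lacks any improper symmetry element and so occurs as an enantiomeric pair, giving 5 + 1 = 6 stereoisomers in total.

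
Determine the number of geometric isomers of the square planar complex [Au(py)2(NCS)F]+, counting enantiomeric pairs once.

Working through the distinct placements yields 2 geometric isomers: py cis; py trans.

2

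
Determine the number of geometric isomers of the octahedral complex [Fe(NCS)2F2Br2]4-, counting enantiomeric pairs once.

An octahedron has six vertices in three trans pairs; every non-trans pair is cis.
Working through the distinct placements yields 5 geometric isomers: NCS trans, F trans, Br trans; NCS cis, F cis, Br trans; NCS trans, F cis, Br cis; NCS cis, F cis, Br cis (chiral); NCS cis, F trans, Br cis.

5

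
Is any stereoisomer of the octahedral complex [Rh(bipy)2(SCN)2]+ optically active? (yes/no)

Each bipy is bidentate and must span two cis positions.
The distinct arrangements are (2 in all): SCN trans; SCN cis (chiral).
One of these lacks any improper symmetry element and so occurs as an enantiomeric pair, giving 2 + 1 = 3 stereoisomers in total.

yes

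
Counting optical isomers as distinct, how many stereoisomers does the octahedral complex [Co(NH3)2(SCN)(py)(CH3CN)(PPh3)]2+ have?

15

Systematic enumeration (placing each ligand type in turn and discarding arrangements equivalent by rotation or reflection) gives 9 geometric isomers.
Of these, 6 lack any improper symmetry element and so occur as enantiomeric pairs, giving 9 + 6 = 15 stereoisomers in total.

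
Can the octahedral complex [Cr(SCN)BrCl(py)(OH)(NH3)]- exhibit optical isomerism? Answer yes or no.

An octahedron has six vertices in three trans pairs; every non-trans pair is cis.
Placing the ligands in turn and identifying arrangements related by rotation or reflection leaves 15 distinct geometric isomers.
Of these, 15 lack any improper symmetry element and so occur as enantiomeric pairs, giving 15 + 15 = 30 stereoisomers in total.

yes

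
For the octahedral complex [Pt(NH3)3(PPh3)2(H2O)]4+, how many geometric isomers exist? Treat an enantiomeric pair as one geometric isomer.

In an octahedral complex each vertex has one trans partner and four cis neighbours.
Working through the distinct placements yields 3 geometric isomers: NH3 mer, PPh3 trans; NH3 fac, PPh3 cis; NH3 mer, PPh3 cis.

3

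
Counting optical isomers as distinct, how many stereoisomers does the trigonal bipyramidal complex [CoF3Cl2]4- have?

In a trigonal bipyramid the two axial positions differ from the three equatorial ones.
Working through the distinct placements yields 3 geometric isomers: Cl both axial; Cl one axial, one equatorial; Cl both equatorial.
Each arrangement has an internal mirror plane or centre of symmetry, so none is chiral.

3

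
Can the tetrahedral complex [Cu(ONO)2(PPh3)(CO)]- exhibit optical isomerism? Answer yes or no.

In a tetrahedral complex all four positions are equivalent and every pair of ligands is adjacent — there is no cis/trans distinction.
Only one geometric arrangement is possible.

no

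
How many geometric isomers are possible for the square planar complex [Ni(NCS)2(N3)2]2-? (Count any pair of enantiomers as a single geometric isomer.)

2

In a square planar complex each vertex has one trans partner and two cis neighbours.
There are 2 geometric isomers: NCS cis; NCS trans.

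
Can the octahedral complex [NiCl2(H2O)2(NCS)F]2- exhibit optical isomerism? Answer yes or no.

The six octahedral sites form three mutually perpendicular trans pairs.
Working through the distinct placements yields 6 geometric isomers: Cl trans, H2O cis; Cl trans, H2O trans; Cl cis, H2O cis (3 arrangements, 2 chiral); Cl cis, H2O trans.
Of these, 2 lack any improper symmetry element and so occur as enantiomeric pairs, giving 6 + 2 = 8 stereoisomers in total.

yes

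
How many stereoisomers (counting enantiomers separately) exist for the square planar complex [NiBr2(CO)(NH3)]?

2

Working through the distinct placements yields 2 geometric isomers: Br cis; Br trans.
Each arrangement has an internal mirror plane or centre of symmetry, so none is chiral.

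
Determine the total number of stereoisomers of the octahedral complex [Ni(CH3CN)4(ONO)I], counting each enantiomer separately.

The six octahedral sites form three mutually perpendicular trans pairs.
There are 2 geometric isomers: ONO and I mutually trans; ONO and I mutually cis.
Each arrangement has an internal mirror plane or centre of symmetry, so none is chiral.

2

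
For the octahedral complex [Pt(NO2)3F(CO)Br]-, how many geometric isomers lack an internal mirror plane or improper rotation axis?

1

An octahedron has six vertices in three trans pairs; every non-trans pair is cis.
The distinct arrangements are (4 in all): NO2 mer (3 arrangements); NO2 fac (chiral).
One of these lacks any improper symmetry element and so occurs as an enantiomeric pair, giving 4 + 1 = 5 stereoisomers in total.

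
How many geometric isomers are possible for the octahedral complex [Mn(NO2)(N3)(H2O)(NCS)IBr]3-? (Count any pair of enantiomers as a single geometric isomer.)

An octahedron has six vertices in three trans pairs; every non-trans pair is cis.
Systematic enumeration (placing each ligand type in turn and discarding arrangements equivalent by rotation or reflection) gives 15 geometric isomers.

15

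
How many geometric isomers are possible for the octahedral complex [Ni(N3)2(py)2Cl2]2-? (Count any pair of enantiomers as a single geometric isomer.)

5

An octahedron has six vertices in three trans pairs; every non-trans pair is cis.
Systematic placement gives 5 geometric isomers: N3 trans, py trans, Cl trans; N3 cis, py cis, Cl trans; N3 cis, py trans, Cl cis; N3 cis, py cis, Cl cis (chiral); N3 trans, py cis, Cl cis.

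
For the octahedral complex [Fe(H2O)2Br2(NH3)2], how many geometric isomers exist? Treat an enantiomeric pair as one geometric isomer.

5

Working through the distinct placements yields 5 geometric isomers: H2O trans, Br trans, NH3 trans; H2O cis, Br trans, NH3 cis; H2O cis, Br cis, NH3 trans; H2O cis, Br cis, NH3 cis (chiral); H2O trans, Br cis, NH3 cis.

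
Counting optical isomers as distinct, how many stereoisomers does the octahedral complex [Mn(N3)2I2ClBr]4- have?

The distinct arrangements are (6 in all): N3 trans, I trans; N3 cis, I cis (3 arrangements, 2 chiral); N3 trans, I cis; N3 cis, I trans.
Of these, 2 lack any improper symmetry element and so occur as enantiomeric pairs, giving 6 + 2 = 8 stereoisomers in total.

8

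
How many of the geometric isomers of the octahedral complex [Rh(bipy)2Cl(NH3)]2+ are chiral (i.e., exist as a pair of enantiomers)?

The six octahedral sites form three mutually perpendicular trans pairs.
Each bipy is bidentate and must span two cis positions.
The distinct arrangements are (2 in all): Cl and NH3 mutually trans; Cl and NH3 mutually cis (chiral).
One of these lacks any improper symmetry element and so occurs as an enantiomeric pair, giving 2 + 1 = 3 stereoisomers in total.

1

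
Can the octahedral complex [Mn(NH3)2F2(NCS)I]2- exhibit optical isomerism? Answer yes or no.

An octahedron has six vertices in three trans pairs; every non-trans pair is cis.
Systematic placement gives 6 geometric isomers: NH3 trans, F trans; NH3 cis, F trans; NH3 trans, F cis; NH3 cis, F cis (3 arrangements, 2 chiral).
Of these, 2 lack any improper symmetry element and so occur as enantiomeric pairs, giving 6 + 2 = 8 stereoisomers in total.

yes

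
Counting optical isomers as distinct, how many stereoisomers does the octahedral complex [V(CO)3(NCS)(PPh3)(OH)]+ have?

5

The six octahedral sites form three mutually perpendicular trans pairs.
There are 4 geometric isomers: CO mer (3 arrangements); CO fac (chiral).
One of these lacks any improper symmetry element and so occurs as an enantiomeric pair, giving 4 + 1 = 5 stereoisomers in total.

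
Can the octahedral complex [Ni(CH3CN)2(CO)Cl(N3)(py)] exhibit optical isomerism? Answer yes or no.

An octahedron has six vertices in three trans pairs; every non-trans pair is cis.
Exhaustive case analysis gives 9 geometric isomers.
Of these, 6 lack any improper symmetry element and so occur as enantiomeric pairs, giving 9 + 6 = 15 stereoisomers in total.

yes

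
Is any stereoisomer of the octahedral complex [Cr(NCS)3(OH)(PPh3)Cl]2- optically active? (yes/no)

yes

In an octahedral complex each vertex has one trans partner and four cis neighbours.
The distinct arrangements are (4 in all): NCS mer (3 arrangements); NCS fac (chiral).
One of these lacks any improper symmetry element and so occurs as an enantiomeric pair, giving 4 + 1 = 5 stereoisomers in total.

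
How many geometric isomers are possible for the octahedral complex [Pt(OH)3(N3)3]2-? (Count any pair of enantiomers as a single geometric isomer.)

Systematic placement gives 2 geometric isomers: OH mer; OH fac.

2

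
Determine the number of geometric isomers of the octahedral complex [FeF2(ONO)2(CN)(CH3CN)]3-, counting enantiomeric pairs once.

The six octahedral sites form three mutually perpendicular trans pairs.
Working through the distinct placements yields 6 geometric isomers: F trans, ONO trans; F cis, ONO cis (3 arrangements, 2 chiral); F cis, ONO trans; F trans, ONO cis.

6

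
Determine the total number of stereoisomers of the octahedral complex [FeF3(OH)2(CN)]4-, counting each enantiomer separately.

There are 3 geometric isomers: F mer, OH trans; F fac, OH cis; F mer, OH cis.
Each arrangement has an internal mirror plane or centre of symmetry, so none is chiral.

3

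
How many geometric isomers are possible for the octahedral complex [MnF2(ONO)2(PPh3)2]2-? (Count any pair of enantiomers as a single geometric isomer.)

The six octahedral sites form three mutually perpendicular trans pairs.
Systematic placement gives 5 geometric isomers: F trans, ONO trans, PPh3 trans; F trans, ONO cis, PPh3 cis; F cis, ONO cis, PPh3 trans; F cis, ONO cis, PPh3 cis (chiral); F cis, ONO trans, PPh3 cis.

5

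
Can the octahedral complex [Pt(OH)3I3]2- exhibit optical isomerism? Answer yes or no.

no

An octahedron has six vertices in three trans pairs; every non-trans pair is cis.
There are 2 geometric isomers: OH mer; OH fac.
Each arrangement has an internal mirror plane or centre of symmetry, so none is chiral.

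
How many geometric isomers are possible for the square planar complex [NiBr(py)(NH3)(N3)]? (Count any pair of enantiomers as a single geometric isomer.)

3

In a square planar complex each vertex has one trans partner and two cis neighbours.
The distinct arrangements are (3 in all): (Br/NH3 trans, N3/py trans); (Br/py trans, N3/NH3 trans); (Br/N3 trans, NH3/py trans).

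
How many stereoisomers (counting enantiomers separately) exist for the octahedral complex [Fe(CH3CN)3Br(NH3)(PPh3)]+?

5

Working through the distinct placements yields 4 geometric isomers: CH3CN mer (3 arrangements); CH3CN fac (chiral).
One of these lacks any improper symmetry element and so occurs as an enantiomeric pair, giving 4 + 1 = 5 stereoisomers in total.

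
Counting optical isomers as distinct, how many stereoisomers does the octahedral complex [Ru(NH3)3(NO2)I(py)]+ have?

5

An octahedron has six vertices in three trans pairs; every non-trans pair is cis.
Systematic placement gives 4 geometric isomers: NH3 mer (3 arrangements); NH3 fac (chiral).
One of these lacks any improper symmetry element and so occurs as an enantiomeric pair, giving 4 + 1 = 5 stereoisomers in total.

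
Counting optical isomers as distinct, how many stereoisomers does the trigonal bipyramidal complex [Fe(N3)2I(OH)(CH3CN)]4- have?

In a trigonal bipyramid the two axial positions differ from the three equatorial ones.
Placing the ligands in turn and identifying arrangements related by rotation or reflection leaves 7 distinct geometric isomers.
Of these, 3 lack any improper symmetry element and so occur as enantiomeric pairs, giving 7 + 3 = 10 stereoisomers in total.

10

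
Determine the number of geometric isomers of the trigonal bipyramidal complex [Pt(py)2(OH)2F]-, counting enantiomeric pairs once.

5

Systematic enumeration (placing each ligand type in turn and discarding arrangements equivalent by rotation or reflection) gives 5 geometric isomers.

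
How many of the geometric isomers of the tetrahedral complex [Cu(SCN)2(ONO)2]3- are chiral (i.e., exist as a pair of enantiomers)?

Only one geometric arrangement is possible.

0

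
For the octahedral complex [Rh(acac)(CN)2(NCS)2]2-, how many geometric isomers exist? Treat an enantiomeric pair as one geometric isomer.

An octahedron has six vertices in three trans pairs; every non-trans pair is cis.
Each acac is bidentate and must span two cis positions.
Systematic placement gives 3 geometric isomers: CN trans, NCS cis; CN cis, NCS cis (chiral); CN cis, NCS trans.

3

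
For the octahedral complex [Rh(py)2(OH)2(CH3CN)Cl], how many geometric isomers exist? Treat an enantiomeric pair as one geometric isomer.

6

In an octahedral complex each vertex has one trans partner and four cis neighbours.
Systematic placement gives 6 geometric isomers: py trans, OH trans; py cis, OH cis (3 arrangements, 2 chiral); py trans, OH cis; py cis, OH trans.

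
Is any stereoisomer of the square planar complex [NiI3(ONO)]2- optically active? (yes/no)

A square has two trans pairs of vertices; adjacent vertices are cis.
Only one geometric arrangement is possible.

no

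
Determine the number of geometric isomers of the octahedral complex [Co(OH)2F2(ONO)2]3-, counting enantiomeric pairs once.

5

In an octahedral complex each vertex has one trans partner and four cis neighbours.
The distinct arrangements are (5 in all): OH trans, F trans, ONO trans; OH cis, F trans, ONO cis; OH cis, F cis, ONO trans; OH cis, F cis, ONO cis (chiral); OH trans, F cis, ONO cis.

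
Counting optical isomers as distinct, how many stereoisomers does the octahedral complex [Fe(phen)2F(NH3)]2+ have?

In an octahedral complex each vertex has one trans partner and four cis neighbours.
Each phen is bidentate and must span two cis positions.
There are 2 geometric isomers: F and NH3 mutually trans; F and NH3 mutually cis (chiral).
One of these lacks any improper symmetry element and so occurs as an enantiomeric pair, giving 2 + 1 = 3 stereoisomers in total.

3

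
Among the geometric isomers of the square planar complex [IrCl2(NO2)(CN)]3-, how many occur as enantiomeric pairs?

0

In a square planar complex each vertex has one trans partner and two cis neighbours.
The distinct arrangements are (2 in all): Cl cis; Cl trans.
Each arrangement has an internal mirror plane or centre of symmetry, so none is chiral.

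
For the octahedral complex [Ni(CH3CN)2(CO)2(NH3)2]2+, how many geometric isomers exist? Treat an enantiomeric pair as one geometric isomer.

5

The six octahedral sites form three mutually perpendicular trans pairs.
The distinct arrangements are (5 in all): CH3CN trans, CO trans, NH3 trans; CH3CN trans, CO cis, NH3 cis; CH3CN cis, CO cis, NH3 trans; CH3CN cis, CO cis, NH3 cis (chiral); CH3CN cis, CO trans, NH3 cis.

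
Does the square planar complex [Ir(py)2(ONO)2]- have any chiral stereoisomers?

A square has two trans pairs of vertices; adjacent vertices are cis.
Systematic placement gives 2 geometric isomers: py cis; py trans.
Each arrangement has an internal mirror plane or centre of symmetry, so none is chiral.

no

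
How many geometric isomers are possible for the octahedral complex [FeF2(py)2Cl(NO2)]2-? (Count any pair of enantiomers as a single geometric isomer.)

6

The six octahedral sites form three mutually perpendicular trans pairs.
Systematic placement gives 6 geometric isomers: F cis, py trans; F cis, py cis (3 arrangements, 2 chiral); F trans, py trans; F trans, py cis.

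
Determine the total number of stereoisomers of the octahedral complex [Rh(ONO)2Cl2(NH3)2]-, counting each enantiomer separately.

6

There are 5 geometric isomers: ONO trans, Cl trans, NH3 trans; ONO cis, Cl trans, NH3 cis; ONO trans, Cl cis, NH3 cis; ONO cis, Cl cis, NH3 cis (chiral); ONO cis, Cl cis, NH3 trans.
One of these lacks any improper symmetry element and so occurs as an enantiomeric pair, giving 5 + 1 = 6 stereoisomers in total.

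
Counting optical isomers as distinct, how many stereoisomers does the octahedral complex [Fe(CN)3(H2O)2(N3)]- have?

3

Systematic placement gives 3 geometric isomers: CN mer, H2O cis; CN mer, H2O trans; CN fac, H2O cis.
Each arrangement has an internal mirror plane or centre of symmetry, so none is chiral.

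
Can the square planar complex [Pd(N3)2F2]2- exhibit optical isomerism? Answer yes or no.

Working through the distinct placements yields 2 geometric isomers: N3 cis; N3 trans.
Each arrangement has an internal mirror plane or centre of symmetry, so none is chiral.

no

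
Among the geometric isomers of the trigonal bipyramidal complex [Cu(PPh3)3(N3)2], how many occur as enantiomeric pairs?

In a trigonal bipyramid the two axial positions differ from the three equatorial ones.
There are 3 geometric isomers: N3 both axial; N3 one axial, one equatorial; N3 both equatorial.
Each arrangement has an internal mirror plane or centre of symmetry, so none is chiral.

0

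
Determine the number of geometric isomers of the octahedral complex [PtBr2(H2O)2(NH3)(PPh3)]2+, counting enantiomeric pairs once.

In an octahedral complex each vertex has one trans partner and four cis neighbours.
Working through the distinct placements yields 6 geometric isomers: Br trans, H2O trans; Br trans, H2O cis; Br cis, H2O cis (3 arrangements, 2 chiral); Br cis, H2O trans.

6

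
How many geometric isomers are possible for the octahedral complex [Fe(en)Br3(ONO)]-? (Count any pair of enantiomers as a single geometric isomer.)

Each en is bidentate and must span two cis positions.
There are 2 geometric isomers: Br mer; Br fac.

2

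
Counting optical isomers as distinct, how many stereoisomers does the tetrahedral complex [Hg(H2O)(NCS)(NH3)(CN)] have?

All four vertices of a tetrahedron are equivalent and mutually adjacent, so cis/trans isomerism cannot arise.
Only one geometric arrangement is possible; it has no improper symmetry element, so it exists as a pair of enantiomers (2 stereoisomers).

2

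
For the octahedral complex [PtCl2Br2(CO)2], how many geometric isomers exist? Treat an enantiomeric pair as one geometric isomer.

5

In an octahedral complex each vertex has one trans partner and four cis neighbours.
The distinct arrangements are (5 in all): Cl trans, Br trans, CO trans; Cl cis, Br trans, CO cis; Cl trans, Br cis, CO cis; Cl cis, Br cis, CO cis (chiral); Cl cis, Br cis, CO trans.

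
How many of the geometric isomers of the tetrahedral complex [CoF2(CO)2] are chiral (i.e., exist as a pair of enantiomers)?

In a tetrahedral complex all four positions are equivalent and every pair of ligands is adjacent — there is no cis/trans distinction.
Only one geometric arrangement is possible.

0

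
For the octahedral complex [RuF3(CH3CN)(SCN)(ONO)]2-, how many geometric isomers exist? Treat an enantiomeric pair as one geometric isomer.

Systematic placement gives 4 geometric isomers: F mer (3 arrangements); F fac (chiral).

4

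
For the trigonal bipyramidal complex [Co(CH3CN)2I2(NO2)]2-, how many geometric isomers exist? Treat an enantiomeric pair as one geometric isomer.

5

Systematic enumeration (placing each ligand type in turn and discarding arrangements equivalent by rotation or reflection) gives 5 geometric isomers.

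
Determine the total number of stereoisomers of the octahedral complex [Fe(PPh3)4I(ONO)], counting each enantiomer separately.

2

In an octahedral complex each vertex has one trans partner and four cis neighbours.
Working through the distinct placements yields 2 geometric isomers: I and ONO mutually trans; I and ONO mutually cis.
Each arrangement has an internal mirror plane or centre of symmetry, so none is chiral.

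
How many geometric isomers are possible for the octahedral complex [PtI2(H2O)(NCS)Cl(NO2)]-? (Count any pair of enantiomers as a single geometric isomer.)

9

In an octahedral complex each vertex has one trans partner and four cis neighbours.
Exhaustive case analysis gives 9 geometric isomers.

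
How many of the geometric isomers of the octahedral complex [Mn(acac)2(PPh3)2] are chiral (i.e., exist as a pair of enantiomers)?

1

An octahedron has six vertices in three trans pairs; every non-trans pair is cis.
Each acac is bidentate and must span two cis positions.
There are 2 geometric isomers: PPh3 trans; PPh3 cis (chiral).
One of these lacks any improper symmetry element and so occurs as an enantiomeric pair, giving 2 + 1 = 3 stereoisomers in total.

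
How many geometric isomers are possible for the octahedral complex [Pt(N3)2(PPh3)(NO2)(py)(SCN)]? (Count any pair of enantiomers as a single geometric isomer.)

An octahedron has six vertices in three trans pairs; every non-trans pair is cis.
Systematic enumeration (placing each ligand type in turn and discarding arrangements equivalent by rotation or reflection) gives 9 geometric isomers.

9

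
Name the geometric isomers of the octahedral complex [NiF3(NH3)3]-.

Working through the distinct placements yields 2 geometric isomers: F mer; F fac.

fac and mer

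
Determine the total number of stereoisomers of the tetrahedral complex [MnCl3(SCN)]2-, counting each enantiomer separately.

1

In a tetrahedral complex all four positions are equivalent and every pair of ligands is adjacent — there is no cis/trans distinction.
Only one geometric arrangement is possible.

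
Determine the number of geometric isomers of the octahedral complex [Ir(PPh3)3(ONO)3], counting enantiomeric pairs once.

2

In an octahedral complex each vertex has one trans partner and four cis neighbours.
The distinct arrangements are (2 in all): PPh3 mer; PPh3 fac.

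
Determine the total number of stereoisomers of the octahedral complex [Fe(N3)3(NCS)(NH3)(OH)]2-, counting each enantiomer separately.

5

An octahedron has six vertices in three trans pairs; every non-trans pair is cis.
Working through the distinct placements yields 4 geometric isomers: N3 mer (3 arrangements); N3 fac (chiral).
One of these lacks any improper symmetry element and so occurs as an enantiomeric pair, giving 4 + 1 = 5 stereoisomers in total.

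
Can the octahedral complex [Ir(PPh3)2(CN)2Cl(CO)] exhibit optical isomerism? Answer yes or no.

yes

The six octahedral sites form three mutually perpendicular trans pairs.
Systematic placement gives 6 geometric isomers: PPh3 trans, CN trans; PPh3 cis, CN trans; PPh3 trans, CN cis; PPh3 cis, CN cis (3 arrangements, 2 chiral).
Of these, 2 lack any improper symmetry element and so occur as enantiomeric pairs, giving 6 + 2 = 8 stereoisomers in total.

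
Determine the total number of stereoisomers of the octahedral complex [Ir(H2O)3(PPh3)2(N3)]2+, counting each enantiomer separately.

3

An octahedron has six vertices in three trans pairs; every non-trans pair is cis.
The distinct arrangements are (3 in all): H2O mer, PPh3 trans; H2O mer, PPh3 cis; H2O fac, PPh3 cis.
Each arrangement has an internal mirror plane or centre of symmetry, so none is chiral.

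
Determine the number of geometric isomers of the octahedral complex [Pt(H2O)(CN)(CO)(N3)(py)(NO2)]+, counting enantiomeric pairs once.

In an octahedral complex each vertex has one trans partner and four cis neighbours.
Exhaustive case analysis gives 15 geometric isomers.

15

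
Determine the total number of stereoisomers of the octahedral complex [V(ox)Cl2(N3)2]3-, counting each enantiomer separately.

4

In an octahedral complex each vertex has one trans partner and four cis neighbours.
Each ox is bidentate and must span two cis positions.
Working through the distinct placements yields 3 geometric isomers: Cl trans, N3 cis; Cl cis, N3 cis (chiral); Cl cis, N3 trans.
One of these lacks any improper symmetry element and so occurs as an enantiomeric pair, giving 3 + 1 = 4 stereoisomers in total.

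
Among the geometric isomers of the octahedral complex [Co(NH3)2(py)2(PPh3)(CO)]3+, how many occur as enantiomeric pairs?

The six octahedral sites form three mutually perpendicular trans pairs.
There are 6 geometric isomers: NH3 cis, py trans; NH3 cis, py cis (3 arrangements, 2 chiral); NH3 trans, py trans; NH3 trans, py cis.
Of these, 2 lack any improper symmetry element and so occur as enantiomeric pairs, giving 6 + 2 = 8 stereoisomers in total.

2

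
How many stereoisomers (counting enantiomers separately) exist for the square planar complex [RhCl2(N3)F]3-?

2

A square has two trans pairs of vertices; adjacent vertices are cis.
There are 2 geometric isomers: Cl cis; Cl trans.
Each arrangement has an internal mirror plane or centre of symmetry, so none is chiral.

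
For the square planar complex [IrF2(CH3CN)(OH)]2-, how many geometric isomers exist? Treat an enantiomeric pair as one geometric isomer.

In a square planar complex each vertex has one trans partner and two cis neighbours.
There are 2 geometric isomers: F cis; F trans.

2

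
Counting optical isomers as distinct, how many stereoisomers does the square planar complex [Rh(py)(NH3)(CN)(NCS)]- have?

3

Working through the distinct placements yields 3 geometric isomers: (CN/NH3 trans, NCS/py trans); (CN/py trans, NCS/NH3 trans); (CN/NCS trans, NH3/py trans).
Each arrangement has an internal mirror plane or centre of symmetry, so none is chiral.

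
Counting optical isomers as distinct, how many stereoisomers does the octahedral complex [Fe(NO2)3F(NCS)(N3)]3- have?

5

In an octahedral complex each vertex has one trans partner and four cis neighbours.
Systematic placement gives 4 geometric isomers: NO2 mer (3 arrangements); NO2 fac (chiral).
One of these lacks any improper symmetry element and so occurs as an enantiomeric pair, giving 4 + 1 = 5 stereoisomers in total.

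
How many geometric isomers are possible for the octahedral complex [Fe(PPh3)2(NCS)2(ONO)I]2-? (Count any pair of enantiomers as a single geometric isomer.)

In an octahedral complex each vertex has one trans partner and four cis neighbours.
Working through the distinct placements yields 6 geometric isomers: PPh3 trans, NCS cis; PPh3 cis, NCS cis (3 arrangements, 2 chiral); PPh3 trans, NCS trans; PPh3 cis, NCS trans.

6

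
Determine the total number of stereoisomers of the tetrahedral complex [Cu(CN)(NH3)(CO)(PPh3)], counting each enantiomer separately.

2

In a tetrahedral complex all four positions are equivalent and every pair of ligands is adjacent — there is no cis/trans distinction.
Only one geometric arrangement is possible; it has no improper symmetry element, so it exists as a pair of enantiomers (2 stereoisomers).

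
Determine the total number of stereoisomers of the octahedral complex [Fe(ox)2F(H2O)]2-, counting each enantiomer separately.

3

An octahedron has six vertices in three trans pairs; every non-trans pair is cis.
Each ox is bidentate and must span two cis positions.
There are 2 geometric isomers: F and H2O mutually trans; F and H2O mutually cis (chiral).
One of these lacks any improper symmetry element and so occurs as an enantiomeric pair, giving 2 + 1 = 3 stereoisomers in total.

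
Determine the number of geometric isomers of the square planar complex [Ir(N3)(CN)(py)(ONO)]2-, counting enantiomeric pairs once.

In a square planar complex each vertex has one trans partner and two cis neighbours.
Working through the distinct placements yields 3 geometric isomers: (CN/ONO trans, N3/py trans); (CN/py trans, N3/ONO trans); (CN/N3 trans, ONO/py trans).

3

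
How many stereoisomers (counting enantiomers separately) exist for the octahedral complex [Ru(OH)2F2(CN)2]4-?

6

There are 5 geometric isomers: OH trans, F trans, CN trans; OH cis, F cis, CN trans; OH trans, F cis, CN cis; OH cis, F cis, CN cis (chiral); OH cis, F trans, CN cis.
One of these lacks any improper symmetry element and so occurs as an enantiomeric pair, giving 5 + 1 = 6 stereoisomers in total.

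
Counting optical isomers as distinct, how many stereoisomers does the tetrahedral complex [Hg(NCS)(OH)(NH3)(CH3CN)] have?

In a tetrahedral complex all four positions are equivalent and every pair of ligands is adjacent — there is no cis/trans distinction.
Only one geometric arrangement is possible; it has no improper symmetry element, so it exists as a pair of enantiomers (2 stereoisomers).

2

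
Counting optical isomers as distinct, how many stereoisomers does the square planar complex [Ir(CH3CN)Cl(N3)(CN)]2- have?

Systematic placement gives 3 geometric isomers: (CH3CN/Cl trans, CN/N3 trans); (CH3CN/N3 trans, CN/Cl trans); (CH3CN/CN trans, Cl/N3 trans).
Each arrangement has an internal mirror plane or centre of symmetry, so none is chiral.

3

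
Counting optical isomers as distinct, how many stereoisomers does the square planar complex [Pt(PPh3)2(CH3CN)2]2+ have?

In a square planar complex each vertex has one trans partner and two cis neighbours.
There are 2 geometric isomers: PPh3 cis; PPh3 trans.
Each arrangement has an internal mirror plane or centre of symmetry, so none is chiral.

2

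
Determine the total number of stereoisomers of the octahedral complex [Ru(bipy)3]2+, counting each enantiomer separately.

2

Each bipy is bidentate and must span two cis positions.
Only one geometric arrangement is possible; it has no improper symmetry element, so it exists as a pair of enantiomers (2 stereoisomers).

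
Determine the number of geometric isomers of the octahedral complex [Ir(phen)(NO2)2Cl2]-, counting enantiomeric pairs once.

3

Each phen is bidentate and must span two cis positions.
There are 3 geometric isomers: NO2 cis, Cl trans; NO2 cis, Cl cis (chiral); NO2 trans, Cl cis.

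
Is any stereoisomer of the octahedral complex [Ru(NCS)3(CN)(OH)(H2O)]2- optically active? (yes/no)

The six octahedral sites form three mutually perpendicular trans pairs.
Systematic placement gives 4 geometric isomers: NCS mer (3 arrangements); NCS fac (chiral).
One of these lacks any improper symmetry element and so occurs as an enantiomeric pair, giving 4 + 1 = 5 stereoisomers in total.

yes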